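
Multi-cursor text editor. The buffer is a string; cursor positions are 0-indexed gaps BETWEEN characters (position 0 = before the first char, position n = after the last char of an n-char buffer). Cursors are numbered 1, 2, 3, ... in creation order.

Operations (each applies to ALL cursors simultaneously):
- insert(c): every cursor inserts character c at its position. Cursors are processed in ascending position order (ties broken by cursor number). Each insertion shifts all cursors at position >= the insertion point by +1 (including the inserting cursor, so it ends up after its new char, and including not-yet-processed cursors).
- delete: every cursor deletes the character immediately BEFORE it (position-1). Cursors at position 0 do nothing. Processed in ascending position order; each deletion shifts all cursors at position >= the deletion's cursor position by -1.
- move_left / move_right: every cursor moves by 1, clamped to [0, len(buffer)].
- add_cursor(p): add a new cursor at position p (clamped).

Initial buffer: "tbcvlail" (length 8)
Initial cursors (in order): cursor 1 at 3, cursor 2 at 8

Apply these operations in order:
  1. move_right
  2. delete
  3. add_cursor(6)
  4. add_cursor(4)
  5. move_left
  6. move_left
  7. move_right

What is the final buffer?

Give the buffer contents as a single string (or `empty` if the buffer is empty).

Answer: tbclai

Derivation:
After op 1 (move_right): buffer="tbcvlail" (len 8), cursors c1@4 c2@8, authorship ........
After op 2 (delete): buffer="tbclai" (len 6), cursors c1@3 c2@6, authorship ......
After op 3 (add_cursor(6)): buffer="tbclai" (len 6), cursors c1@3 c2@6 c3@6, authorship ......
After op 4 (add_cursor(4)): buffer="tbclai" (len 6), cursors c1@3 c4@4 c2@6 c3@6, authorship ......
After op 5 (move_left): buffer="tbclai" (len 6), cursors c1@2 c4@3 c2@5 c3@5, authorship ......
After op 6 (move_left): buffer="tbclai" (len 6), cursors c1@1 c4@2 c2@4 c3@4, authorship ......
After op 7 (move_right): buffer="tbclai" (len 6), cursors c1@2 c4@3 c2@5 c3@5, authorship ......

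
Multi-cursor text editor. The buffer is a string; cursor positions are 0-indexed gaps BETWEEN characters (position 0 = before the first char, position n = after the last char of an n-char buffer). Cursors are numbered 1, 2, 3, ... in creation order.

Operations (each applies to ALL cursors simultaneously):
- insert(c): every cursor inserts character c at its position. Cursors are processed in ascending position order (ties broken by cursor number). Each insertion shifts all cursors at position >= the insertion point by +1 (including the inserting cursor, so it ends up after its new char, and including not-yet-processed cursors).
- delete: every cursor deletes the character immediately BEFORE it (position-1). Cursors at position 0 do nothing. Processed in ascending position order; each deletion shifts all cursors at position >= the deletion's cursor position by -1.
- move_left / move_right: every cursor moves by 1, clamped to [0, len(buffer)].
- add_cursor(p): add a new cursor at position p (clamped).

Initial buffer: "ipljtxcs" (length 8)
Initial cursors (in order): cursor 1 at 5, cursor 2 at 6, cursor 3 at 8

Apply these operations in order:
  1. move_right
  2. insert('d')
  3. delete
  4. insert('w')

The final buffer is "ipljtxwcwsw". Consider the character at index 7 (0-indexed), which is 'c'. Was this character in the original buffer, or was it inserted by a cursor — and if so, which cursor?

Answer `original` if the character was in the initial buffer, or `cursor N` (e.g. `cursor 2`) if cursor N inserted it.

After op 1 (move_right): buffer="ipljtxcs" (len 8), cursors c1@6 c2@7 c3@8, authorship ........
After op 2 (insert('d')): buffer="ipljtxdcdsd" (len 11), cursors c1@7 c2@9 c3@11, authorship ......1.2.3
After op 3 (delete): buffer="ipljtxcs" (len 8), cursors c1@6 c2@7 c3@8, authorship ........
After op 4 (insert('w')): buffer="ipljtxwcwsw" (len 11), cursors c1@7 c2@9 c3@11, authorship ......1.2.3
Authorship (.=original, N=cursor N): . . . . . . 1 . 2 . 3
Index 7: author = original

Answer: original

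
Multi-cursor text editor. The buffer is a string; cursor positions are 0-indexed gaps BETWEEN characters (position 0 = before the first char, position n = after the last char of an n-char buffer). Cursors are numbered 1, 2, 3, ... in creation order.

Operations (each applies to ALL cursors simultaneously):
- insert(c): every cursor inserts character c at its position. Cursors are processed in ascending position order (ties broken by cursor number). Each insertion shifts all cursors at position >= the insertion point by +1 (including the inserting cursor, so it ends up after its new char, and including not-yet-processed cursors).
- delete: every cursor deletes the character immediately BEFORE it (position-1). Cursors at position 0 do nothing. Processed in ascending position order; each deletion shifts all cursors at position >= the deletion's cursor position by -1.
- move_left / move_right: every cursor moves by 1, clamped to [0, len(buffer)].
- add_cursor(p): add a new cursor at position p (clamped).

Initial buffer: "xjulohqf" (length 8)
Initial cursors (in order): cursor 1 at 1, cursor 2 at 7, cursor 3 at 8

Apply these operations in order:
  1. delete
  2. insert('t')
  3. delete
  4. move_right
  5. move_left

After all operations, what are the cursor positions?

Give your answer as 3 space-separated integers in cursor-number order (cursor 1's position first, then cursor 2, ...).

Answer: 0 4 4

Derivation:
After op 1 (delete): buffer="juloh" (len 5), cursors c1@0 c2@5 c3@5, authorship .....
After op 2 (insert('t')): buffer="tjulohtt" (len 8), cursors c1@1 c2@8 c3@8, authorship 1.....23
After op 3 (delete): buffer="juloh" (len 5), cursors c1@0 c2@5 c3@5, authorship .....
After op 4 (move_right): buffer="juloh" (len 5), cursors c1@1 c2@5 c3@5, authorship .....
After op 5 (move_left): buffer="juloh" (len 5), cursors c1@0 c2@4 c3@4, authorship .....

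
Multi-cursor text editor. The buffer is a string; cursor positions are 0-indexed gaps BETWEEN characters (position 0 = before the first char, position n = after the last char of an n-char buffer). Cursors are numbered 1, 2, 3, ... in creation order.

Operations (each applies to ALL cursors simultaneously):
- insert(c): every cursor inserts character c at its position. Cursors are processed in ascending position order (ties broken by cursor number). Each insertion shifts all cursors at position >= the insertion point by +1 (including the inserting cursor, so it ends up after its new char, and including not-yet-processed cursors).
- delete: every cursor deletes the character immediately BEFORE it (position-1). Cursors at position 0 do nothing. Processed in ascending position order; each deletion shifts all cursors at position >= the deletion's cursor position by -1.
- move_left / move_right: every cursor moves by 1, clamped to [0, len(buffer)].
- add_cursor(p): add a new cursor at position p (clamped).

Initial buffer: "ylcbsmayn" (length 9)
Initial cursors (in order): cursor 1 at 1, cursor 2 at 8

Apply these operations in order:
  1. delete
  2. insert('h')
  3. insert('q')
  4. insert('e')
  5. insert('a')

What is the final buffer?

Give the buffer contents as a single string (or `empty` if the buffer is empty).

After op 1 (delete): buffer="lcbsman" (len 7), cursors c1@0 c2@6, authorship .......
After op 2 (insert('h')): buffer="hlcbsmahn" (len 9), cursors c1@1 c2@8, authorship 1......2.
After op 3 (insert('q')): buffer="hqlcbsmahqn" (len 11), cursors c1@2 c2@10, authorship 11......22.
After op 4 (insert('e')): buffer="hqelcbsmahqen" (len 13), cursors c1@3 c2@12, authorship 111......222.
After op 5 (insert('a')): buffer="hqealcbsmahqean" (len 15), cursors c1@4 c2@14, authorship 1111......2222.

Answer: hqealcbsmahqean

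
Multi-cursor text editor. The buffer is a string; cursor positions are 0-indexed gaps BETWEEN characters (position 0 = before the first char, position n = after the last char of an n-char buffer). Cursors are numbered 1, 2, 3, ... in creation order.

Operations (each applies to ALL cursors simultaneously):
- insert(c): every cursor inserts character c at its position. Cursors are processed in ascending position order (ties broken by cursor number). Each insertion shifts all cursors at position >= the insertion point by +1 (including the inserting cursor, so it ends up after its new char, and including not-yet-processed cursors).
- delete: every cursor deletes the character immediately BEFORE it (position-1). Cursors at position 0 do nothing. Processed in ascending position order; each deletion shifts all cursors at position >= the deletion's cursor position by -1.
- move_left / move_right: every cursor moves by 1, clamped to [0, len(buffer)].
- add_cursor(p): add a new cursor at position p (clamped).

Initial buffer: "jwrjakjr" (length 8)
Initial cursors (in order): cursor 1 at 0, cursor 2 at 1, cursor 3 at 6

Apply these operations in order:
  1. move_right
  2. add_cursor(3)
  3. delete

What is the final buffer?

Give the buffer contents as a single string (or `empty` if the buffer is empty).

Answer: jakr

Derivation:
After op 1 (move_right): buffer="jwrjakjr" (len 8), cursors c1@1 c2@2 c3@7, authorship ........
After op 2 (add_cursor(3)): buffer="jwrjakjr" (len 8), cursors c1@1 c2@2 c4@3 c3@7, authorship ........
After op 3 (delete): buffer="jakr" (len 4), cursors c1@0 c2@0 c4@0 c3@3, authorship ....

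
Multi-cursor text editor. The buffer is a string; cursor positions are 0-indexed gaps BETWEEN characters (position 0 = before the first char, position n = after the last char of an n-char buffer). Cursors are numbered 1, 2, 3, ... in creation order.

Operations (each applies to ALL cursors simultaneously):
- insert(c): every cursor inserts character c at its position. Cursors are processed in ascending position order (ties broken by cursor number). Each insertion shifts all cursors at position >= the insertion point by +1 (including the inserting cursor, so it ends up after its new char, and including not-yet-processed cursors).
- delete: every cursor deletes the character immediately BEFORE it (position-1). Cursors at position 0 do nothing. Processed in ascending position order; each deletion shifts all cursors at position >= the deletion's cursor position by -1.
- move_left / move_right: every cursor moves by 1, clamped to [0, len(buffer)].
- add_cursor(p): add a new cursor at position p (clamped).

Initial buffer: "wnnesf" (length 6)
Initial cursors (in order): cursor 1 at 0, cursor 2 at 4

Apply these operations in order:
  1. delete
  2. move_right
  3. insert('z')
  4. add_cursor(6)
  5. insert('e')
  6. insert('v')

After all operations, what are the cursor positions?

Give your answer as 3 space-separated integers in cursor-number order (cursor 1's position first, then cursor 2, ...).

After op 1 (delete): buffer="wnnsf" (len 5), cursors c1@0 c2@3, authorship .....
After op 2 (move_right): buffer="wnnsf" (len 5), cursors c1@1 c2@4, authorship .....
After op 3 (insert('z')): buffer="wznnszf" (len 7), cursors c1@2 c2@6, authorship .1...2.
After op 4 (add_cursor(6)): buffer="wznnszf" (len 7), cursors c1@2 c2@6 c3@6, authorship .1...2.
After op 5 (insert('e')): buffer="wzennszeef" (len 10), cursors c1@3 c2@9 c3@9, authorship .11...223.
After op 6 (insert('v')): buffer="wzevnnszeevvf" (len 13), cursors c1@4 c2@12 c3@12, authorship .111...22323.

Answer: 4 12 12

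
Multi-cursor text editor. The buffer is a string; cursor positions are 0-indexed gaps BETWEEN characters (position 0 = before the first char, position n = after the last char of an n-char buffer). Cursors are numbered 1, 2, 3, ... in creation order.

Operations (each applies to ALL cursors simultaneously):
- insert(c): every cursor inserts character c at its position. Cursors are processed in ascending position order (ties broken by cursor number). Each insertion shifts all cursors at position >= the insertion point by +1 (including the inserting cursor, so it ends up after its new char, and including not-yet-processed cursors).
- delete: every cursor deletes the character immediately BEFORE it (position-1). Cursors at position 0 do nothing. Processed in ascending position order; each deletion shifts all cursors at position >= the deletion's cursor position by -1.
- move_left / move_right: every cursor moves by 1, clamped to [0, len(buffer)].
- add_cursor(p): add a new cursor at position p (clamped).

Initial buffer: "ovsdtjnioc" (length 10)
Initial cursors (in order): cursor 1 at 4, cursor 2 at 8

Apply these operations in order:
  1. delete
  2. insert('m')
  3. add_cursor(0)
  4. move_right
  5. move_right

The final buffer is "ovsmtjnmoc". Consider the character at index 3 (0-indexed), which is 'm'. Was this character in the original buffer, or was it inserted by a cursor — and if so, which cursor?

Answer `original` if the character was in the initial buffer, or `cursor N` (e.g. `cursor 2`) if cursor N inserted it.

After op 1 (delete): buffer="ovstjnoc" (len 8), cursors c1@3 c2@6, authorship ........
After op 2 (insert('m')): buffer="ovsmtjnmoc" (len 10), cursors c1@4 c2@8, authorship ...1...2..
After op 3 (add_cursor(0)): buffer="ovsmtjnmoc" (len 10), cursors c3@0 c1@4 c2@8, authorship ...1...2..
After op 4 (move_right): buffer="ovsmtjnmoc" (len 10), cursors c3@1 c1@5 c2@9, authorship ...1...2..
After op 5 (move_right): buffer="ovsmtjnmoc" (len 10), cursors c3@2 c1@6 c2@10, authorship ...1...2..
Authorship (.=original, N=cursor N): . . . 1 . . . 2 . .
Index 3: author = 1

Answer: cursor 1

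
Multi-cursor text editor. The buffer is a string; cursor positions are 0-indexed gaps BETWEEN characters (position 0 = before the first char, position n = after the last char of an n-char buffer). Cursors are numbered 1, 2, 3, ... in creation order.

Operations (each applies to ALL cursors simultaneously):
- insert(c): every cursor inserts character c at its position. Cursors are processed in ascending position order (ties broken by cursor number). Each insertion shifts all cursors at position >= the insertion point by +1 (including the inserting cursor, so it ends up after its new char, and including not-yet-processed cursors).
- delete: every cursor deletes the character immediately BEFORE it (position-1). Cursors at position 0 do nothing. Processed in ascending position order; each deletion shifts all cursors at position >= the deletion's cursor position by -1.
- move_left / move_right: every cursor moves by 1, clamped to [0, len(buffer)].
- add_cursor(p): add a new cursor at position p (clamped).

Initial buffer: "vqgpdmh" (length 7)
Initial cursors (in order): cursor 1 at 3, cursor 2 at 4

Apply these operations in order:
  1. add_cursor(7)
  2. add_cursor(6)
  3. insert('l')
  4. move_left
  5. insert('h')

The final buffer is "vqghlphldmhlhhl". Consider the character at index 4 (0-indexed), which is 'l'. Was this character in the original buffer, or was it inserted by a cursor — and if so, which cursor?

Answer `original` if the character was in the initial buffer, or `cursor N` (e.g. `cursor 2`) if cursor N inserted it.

After op 1 (add_cursor(7)): buffer="vqgpdmh" (len 7), cursors c1@3 c2@4 c3@7, authorship .......
After op 2 (add_cursor(6)): buffer="vqgpdmh" (len 7), cursors c1@3 c2@4 c4@6 c3@7, authorship .......
After op 3 (insert('l')): buffer="vqglpldmlhl" (len 11), cursors c1@4 c2@6 c4@9 c3@11, authorship ...1.2..4.3
After op 4 (move_left): buffer="vqglpldmlhl" (len 11), cursors c1@3 c2@5 c4@8 c3@10, authorship ...1.2..4.3
After op 5 (insert('h')): buffer="vqghlphldmhlhhl" (len 15), cursors c1@4 c2@7 c4@11 c3@14, authorship ...11.22..44.33
Authorship (.=original, N=cursor N): . . . 1 1 . 2 2 . . 4 4 . 3 3
Index 4: author = 1

Answer: cursor 1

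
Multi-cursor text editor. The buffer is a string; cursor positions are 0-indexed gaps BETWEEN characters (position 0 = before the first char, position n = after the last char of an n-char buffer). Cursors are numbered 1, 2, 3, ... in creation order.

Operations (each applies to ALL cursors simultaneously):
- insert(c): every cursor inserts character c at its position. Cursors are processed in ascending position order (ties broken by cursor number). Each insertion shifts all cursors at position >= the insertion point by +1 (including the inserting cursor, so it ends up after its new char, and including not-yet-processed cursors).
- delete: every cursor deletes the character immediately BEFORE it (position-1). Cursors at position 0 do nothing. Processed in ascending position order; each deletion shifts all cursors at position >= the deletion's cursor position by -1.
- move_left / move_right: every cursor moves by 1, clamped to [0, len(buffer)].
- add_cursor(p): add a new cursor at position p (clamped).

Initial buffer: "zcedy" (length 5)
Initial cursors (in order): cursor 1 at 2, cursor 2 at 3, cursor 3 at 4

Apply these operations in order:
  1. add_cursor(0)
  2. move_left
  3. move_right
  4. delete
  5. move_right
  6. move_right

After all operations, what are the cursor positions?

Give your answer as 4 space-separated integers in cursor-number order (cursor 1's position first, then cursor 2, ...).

After op 1 (add_cursor(0)): buffer="zcedy" (len 5), cursors c4@0 c1@2 c2@3 c3@4, authorship .....
After op 2 (move_left): buffer="zcedy" (len 5), cursors c4@0 c1@1 c2@2 c3@3, authorship .....
After op 3 (move_right): buffer="zcedy" (len 5), cursors c4@1 c1@2 c2@3 c3@4, authorship .....
After op 4 (delete): buffer="y" (len 1), cursors c1@0 c2@0 c3@0 c4@0, authorship .
After op 5 (move_right): buffer="y" (len 1), cursors c1@1 c2@1 c3@1 c4@1, authorship .
After op 6 (move_right): buffer="y" (len 1), cursors c1@1 c2@1 c3@1 c4@1, authorship .

Answer: 1 1 1 1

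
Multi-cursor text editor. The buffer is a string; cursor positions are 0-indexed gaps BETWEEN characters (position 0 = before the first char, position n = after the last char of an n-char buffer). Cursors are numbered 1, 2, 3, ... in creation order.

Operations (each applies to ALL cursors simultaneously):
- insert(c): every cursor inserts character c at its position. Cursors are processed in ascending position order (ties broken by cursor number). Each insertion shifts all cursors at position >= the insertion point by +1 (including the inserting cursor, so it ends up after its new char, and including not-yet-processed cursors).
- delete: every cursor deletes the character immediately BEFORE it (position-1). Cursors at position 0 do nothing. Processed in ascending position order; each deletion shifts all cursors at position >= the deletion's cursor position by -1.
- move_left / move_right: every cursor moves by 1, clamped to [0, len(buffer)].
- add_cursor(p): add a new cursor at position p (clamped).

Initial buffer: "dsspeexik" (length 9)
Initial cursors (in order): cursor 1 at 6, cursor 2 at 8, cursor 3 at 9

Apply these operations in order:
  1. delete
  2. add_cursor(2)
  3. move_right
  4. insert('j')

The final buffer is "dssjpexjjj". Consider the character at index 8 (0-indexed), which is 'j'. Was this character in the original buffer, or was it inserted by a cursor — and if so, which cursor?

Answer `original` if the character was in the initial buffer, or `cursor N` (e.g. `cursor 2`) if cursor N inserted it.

Answer: cursor 2

Derivation:
After op 1 (delete): buffer="dsspex" (len 6), cursors c1@5 c2@6 c3@6, authorship ......
After op 2 (add_cursor(2)): buffer="dsspex" (len 6), cursors c4@2 c1@5 c2@6 c3@6, authorship ......
After op 3 (move_right): buffer="dsspex" (len 6), cursors c4@3 c1@6 c2@6 c3@6, authorship ......
After op 4 (insert('j')): buffer="dssjpexjjj" (len 10), cursors c4@4 c1@10 c2@10 c3@10, authorship ...4...123
Authorship (.=original, N=cursor N): . . . 4 . . . 1 2 3
Index 8: author = 2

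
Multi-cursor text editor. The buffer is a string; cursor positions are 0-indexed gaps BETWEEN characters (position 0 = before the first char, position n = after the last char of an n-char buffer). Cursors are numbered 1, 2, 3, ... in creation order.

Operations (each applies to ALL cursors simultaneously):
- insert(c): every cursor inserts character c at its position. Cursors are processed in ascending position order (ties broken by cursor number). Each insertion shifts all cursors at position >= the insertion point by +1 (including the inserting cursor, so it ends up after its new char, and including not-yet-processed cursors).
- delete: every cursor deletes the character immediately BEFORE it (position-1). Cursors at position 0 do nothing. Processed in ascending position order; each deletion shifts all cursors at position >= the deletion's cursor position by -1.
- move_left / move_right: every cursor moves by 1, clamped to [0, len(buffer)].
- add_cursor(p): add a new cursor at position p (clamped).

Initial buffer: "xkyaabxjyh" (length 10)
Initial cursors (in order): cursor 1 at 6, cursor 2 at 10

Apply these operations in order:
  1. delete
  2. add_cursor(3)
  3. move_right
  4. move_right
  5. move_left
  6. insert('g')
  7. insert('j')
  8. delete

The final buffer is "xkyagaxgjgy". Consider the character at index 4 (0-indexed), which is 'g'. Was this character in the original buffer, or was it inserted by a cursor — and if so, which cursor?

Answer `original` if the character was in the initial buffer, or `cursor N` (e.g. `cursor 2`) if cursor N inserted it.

After op 1 (delete): buffer="xkyaaxjy" (len 8), cursors c1@5 c2@8, authorship ........
After op 2 (add_cursor(3)): buffer="xkyaaxjy" (len 8), cursors c3@3 c1@5 c2@8, authorship ........
After op 3 (move_right): buffer="xkyaaxjy" (len 8), cursors c3@4 c1@6 c2@8, authorship ........
After op 4 (move_right): buffer="xkyaaxjy" (len 8), cursors c3@5 c1@7 c2@8, authorship ........
After op 5 (move_left): buffer="xkyaaxjy" (len 8), cursors c3@4 c1@6 c2@7, authorship ........
After op 6 (insert('g')): buffer="xkyagaxgjgy" (len 11), cursors c3@5 c1@8 c2@10, authorship ....3..1.2.
After op 7 (insert('j')): buffer="xkyagjaxgjjgjy" (len 14), cursors c3@6 c1@10 c2@13, authorship ....33..11.22.
After op 8 (delete): buffer="xkyagaxgjgy" (len 11), cursors c3@5 c1@8 c2@10, authorship ....3..1.2.
Authorship (.=original, N=cursor N): . . . . 3 . . 1 . 2 .
Index 4: author = 3

Answer: cursor 3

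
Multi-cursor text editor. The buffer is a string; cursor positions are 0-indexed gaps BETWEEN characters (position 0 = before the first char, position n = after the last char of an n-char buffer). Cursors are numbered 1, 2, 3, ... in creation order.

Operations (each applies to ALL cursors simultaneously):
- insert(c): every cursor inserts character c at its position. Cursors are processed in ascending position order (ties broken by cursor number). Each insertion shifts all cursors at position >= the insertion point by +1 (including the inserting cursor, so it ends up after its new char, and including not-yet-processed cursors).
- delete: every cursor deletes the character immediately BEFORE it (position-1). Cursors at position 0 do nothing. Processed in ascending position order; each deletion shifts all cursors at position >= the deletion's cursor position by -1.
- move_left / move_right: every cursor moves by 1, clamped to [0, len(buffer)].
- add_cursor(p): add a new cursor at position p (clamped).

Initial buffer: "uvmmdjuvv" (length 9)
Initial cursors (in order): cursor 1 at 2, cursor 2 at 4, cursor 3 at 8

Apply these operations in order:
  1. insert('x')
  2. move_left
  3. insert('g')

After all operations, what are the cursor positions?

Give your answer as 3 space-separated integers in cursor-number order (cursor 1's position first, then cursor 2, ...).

After op 1 (insert('x')): buffer="uvxmmxdjuvxv" (len 12), cursors c1@3 c2@6 c3@11, authorship ..1..2....3.
After op 2 (move_left): buffer="uvxmmxdjuvxv" (len 12), cursors c1@2 c2@5 c3@10, authorship ..1..2....3.
After op 3 (insert('g')): buffer="uvgxmmgxdjuvgxv" (len 15), cursors c1@3 c2@7 c3@13, authorship ..11..22....33.

Answer: 3 7 13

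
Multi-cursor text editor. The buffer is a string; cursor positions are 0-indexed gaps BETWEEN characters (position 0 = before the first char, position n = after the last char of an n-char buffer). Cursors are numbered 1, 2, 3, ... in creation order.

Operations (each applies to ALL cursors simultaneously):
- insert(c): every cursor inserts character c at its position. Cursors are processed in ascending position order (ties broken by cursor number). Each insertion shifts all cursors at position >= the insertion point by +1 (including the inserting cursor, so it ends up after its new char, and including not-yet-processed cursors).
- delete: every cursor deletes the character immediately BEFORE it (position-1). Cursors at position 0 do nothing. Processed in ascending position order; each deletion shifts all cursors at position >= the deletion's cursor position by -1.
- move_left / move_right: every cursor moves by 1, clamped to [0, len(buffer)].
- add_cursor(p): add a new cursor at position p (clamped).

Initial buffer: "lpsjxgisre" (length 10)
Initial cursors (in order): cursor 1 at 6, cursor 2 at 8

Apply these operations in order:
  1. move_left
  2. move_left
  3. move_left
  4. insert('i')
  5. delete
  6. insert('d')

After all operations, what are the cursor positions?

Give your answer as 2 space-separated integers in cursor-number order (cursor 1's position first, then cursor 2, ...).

Answer: 4 7

Derivation:
After op 1 (move_left): buffer="lpsjxgisre" (len 10), cursors c1@5 c2@7, authorship ..........
After op 2 (move_left): buffer="lpsjxgisre" (len 10), cursors c1@4 c2@6, authorship ..........
After op 3 (move_left): buffer="lpsjxgisre" (len 10), cursors c1@3 c2@5, authorship ..........
After op 4 (insert('i')): buffer="lpsijxigisre" (len 12), cursors c1@4 c2@7, authorship ...1..2.....
After op 5 (delete): buffer="lpsjxgisre" (len 10), cursors c1@3 c2@5, authorship ..........
After op 6 (insert('d')): buffer="lpsdjxdgisre" (len 12), cursors c1@4 c2@7, authorship ...1..2.....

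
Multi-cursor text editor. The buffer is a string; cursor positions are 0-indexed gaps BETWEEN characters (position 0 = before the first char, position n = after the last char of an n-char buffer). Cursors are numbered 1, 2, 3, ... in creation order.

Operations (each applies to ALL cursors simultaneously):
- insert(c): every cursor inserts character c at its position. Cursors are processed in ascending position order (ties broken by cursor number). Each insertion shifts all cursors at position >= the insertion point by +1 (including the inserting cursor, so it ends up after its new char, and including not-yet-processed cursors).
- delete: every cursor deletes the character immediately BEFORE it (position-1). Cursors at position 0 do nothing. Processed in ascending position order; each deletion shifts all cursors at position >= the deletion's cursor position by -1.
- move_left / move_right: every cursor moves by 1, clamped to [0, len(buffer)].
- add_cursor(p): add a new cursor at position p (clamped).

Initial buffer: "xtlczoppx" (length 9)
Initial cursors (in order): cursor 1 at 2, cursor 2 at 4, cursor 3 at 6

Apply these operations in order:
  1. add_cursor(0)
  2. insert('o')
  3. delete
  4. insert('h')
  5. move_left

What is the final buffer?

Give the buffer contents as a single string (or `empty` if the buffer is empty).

After op 1 (add_cursor(0)): buffer="xtlczoppx" (len 9), cursors c4@0 c1@2 c2@4 c3@6, authorship .........
After op 2 (insert('o')): buffer="oxtolcozooppx" (len 13), cursors c4@1 c1@4 c2@7 c3@10, authorship 4..1..2..3...
After op 3 (delete): buffer="xtlczoppx" (len 9), cursors c4@0 c1@2 c2@4 c3@6, authorship .........
After op 4 (insert('h')): buffer="hxthlchzohppx" (len 13), cursors c4@1 c1@4 c2@7 c3@10, authorship 4..1..2..3...
After op 5 (move_left): buffer="hxthlchzohppx" (len 13), cursors c4@0 c1@3 c2@6 c3@9, authorship 4..1..2..3...

Answer: hxthlchzohppx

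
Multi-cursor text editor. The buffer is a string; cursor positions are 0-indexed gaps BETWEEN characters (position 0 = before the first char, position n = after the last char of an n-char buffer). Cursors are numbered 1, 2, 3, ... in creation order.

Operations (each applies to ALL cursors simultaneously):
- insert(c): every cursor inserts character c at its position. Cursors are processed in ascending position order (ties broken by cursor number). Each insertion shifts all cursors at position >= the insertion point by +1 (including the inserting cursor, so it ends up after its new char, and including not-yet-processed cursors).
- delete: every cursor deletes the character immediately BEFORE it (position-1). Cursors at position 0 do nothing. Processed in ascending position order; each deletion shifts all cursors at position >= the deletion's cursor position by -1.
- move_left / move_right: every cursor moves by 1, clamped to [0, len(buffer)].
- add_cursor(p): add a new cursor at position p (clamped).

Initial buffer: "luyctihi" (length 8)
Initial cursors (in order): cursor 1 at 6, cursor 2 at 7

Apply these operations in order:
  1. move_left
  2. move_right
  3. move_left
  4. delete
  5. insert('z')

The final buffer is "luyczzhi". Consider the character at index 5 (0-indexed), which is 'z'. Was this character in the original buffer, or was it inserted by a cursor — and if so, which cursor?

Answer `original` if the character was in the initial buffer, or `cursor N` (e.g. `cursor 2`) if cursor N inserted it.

After op 1 (move_left): buffer="luyctihi" (len 8), cursors c1@5 c2@6, authorship ........
After op 2 (move_right): buffer="luyctihi" (len 8), cursors c1@6 c2@7, authorship ........
After op 3 (move_left): buffer="luyctihi" (len 8), cursors c1@5 c2@6, authorship ........
After op 4 (delete): buffer="luychi" (len 6), cursors c1@4 c2@4, authorship ......
After op 5 (insert('z')): buffer="luyczzhi" (len 8), cursors c1@6 c2@6, authorship ....12..
Authorship (.=original, N=cursor N): . . . . 1 2 . .
Index 5: author = 2

Answer: cursor 2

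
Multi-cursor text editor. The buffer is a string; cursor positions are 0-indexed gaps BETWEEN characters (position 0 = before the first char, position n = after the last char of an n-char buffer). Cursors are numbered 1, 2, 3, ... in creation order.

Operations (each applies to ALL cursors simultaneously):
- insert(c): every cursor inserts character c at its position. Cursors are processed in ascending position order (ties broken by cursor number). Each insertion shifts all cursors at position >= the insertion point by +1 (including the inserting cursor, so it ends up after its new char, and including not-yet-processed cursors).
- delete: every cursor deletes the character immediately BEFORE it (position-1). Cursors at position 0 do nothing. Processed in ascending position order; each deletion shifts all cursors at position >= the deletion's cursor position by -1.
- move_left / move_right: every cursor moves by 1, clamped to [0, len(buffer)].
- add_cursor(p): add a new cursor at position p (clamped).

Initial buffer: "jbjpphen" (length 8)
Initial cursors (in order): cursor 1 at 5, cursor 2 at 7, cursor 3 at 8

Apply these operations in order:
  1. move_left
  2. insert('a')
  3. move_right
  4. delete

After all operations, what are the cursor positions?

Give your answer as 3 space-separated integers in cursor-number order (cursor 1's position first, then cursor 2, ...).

After op 1 (move_left): buffer="jbjpphen" (len 8), cursors c1@4 c2@6 c3@7, authorship ........
After op 2 (insert('a')): buffer="jbjpaphaean" (len 11), cursors c1@5 c2@8 c3@10, authorship ....1..2.3.
After op 3 (move_right): buffer="jbjpaphaean" (len 11), cursors c1@6 c2@9 c3@11, authorship ....1..2.3.
After op 4 (delete): buffer="jbjpahaa" (len 8), cursors c1@5 c2@7 c3@8, authorship ....1.23

Answer: 5 7 8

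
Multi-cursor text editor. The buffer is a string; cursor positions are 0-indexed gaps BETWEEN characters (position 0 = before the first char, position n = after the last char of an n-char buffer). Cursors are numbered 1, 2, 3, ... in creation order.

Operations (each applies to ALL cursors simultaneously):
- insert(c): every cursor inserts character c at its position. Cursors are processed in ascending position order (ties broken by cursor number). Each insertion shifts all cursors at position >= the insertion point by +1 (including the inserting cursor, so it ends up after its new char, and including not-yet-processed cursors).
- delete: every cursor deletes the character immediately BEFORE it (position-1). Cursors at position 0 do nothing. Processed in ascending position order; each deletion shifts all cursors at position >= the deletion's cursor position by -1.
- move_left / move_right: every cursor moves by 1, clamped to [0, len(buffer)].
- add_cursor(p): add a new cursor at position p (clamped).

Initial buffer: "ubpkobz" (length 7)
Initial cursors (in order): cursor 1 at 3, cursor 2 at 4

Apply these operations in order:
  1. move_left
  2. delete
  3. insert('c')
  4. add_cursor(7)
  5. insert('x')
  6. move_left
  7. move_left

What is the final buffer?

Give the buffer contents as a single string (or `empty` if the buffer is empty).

After op 1 (move_left): buffer="ubpkobz" (len 7), cursors c1@2 c2@3, authorship .......
After op 2 (delete): buffer="ukobz" (len 5), cursors c1@1 c2@1, authorship .....
After op 3 (insert('c')): buffer="ucckobz" (len 7), cursors c1@3 c2@3, authorship .12....
After op 4 (add_cursor(7)): buffer="ucckobz" (len 7), cursors c1@3 c2@3 c3@7, authorship .12....
After op 5 (insert('x')): buffer="uccxxkobzx" (len 10), cursors c1@5 c2@5 c3@10, authorship .1212....3
After op 6 (move_left): buffer="uccxxkobzx" (len 10), cursors c1@4 c2@4 c3@9, authorship .1212....3
After op 7 (move_left): buffer="uccxxkobzx" (len 10), cursors c1@3 c2@3 c3@8, authorship .1212....3

Answer: uccxxkobzx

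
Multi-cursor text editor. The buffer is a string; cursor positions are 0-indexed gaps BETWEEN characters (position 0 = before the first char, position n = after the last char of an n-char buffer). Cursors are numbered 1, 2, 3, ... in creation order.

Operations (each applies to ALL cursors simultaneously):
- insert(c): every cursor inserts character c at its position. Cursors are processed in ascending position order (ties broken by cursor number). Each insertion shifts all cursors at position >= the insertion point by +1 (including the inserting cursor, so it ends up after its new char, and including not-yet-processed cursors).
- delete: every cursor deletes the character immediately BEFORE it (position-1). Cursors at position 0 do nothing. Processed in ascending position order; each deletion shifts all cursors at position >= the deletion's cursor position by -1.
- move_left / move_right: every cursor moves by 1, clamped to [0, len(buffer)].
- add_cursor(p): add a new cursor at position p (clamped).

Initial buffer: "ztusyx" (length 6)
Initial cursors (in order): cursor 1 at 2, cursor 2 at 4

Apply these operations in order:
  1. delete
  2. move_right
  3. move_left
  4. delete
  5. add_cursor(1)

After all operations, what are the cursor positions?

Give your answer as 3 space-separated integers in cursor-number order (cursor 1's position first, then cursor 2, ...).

After op 1 (delete): buffer="zuyx" (len 4), cursors c1@1 c2@2, authorship ....
After op 2 (move_right): buffer="zuyx" (len 4), cursors c1@2 c2@3, authorship ....
After op 3 (move_left): buffer="zuyx" (len 4), cursors c1@1 c2@2, authorship ....
After op 4 (delete): buffer="yx" (len 2), cursors c1@0 c2@0, authorship ..
After op 5 (add_cursor(1)): buffer="yx" (len 2), cursors c1@0 c2@0 c3@1, authorship ..

Answer: 0 0 1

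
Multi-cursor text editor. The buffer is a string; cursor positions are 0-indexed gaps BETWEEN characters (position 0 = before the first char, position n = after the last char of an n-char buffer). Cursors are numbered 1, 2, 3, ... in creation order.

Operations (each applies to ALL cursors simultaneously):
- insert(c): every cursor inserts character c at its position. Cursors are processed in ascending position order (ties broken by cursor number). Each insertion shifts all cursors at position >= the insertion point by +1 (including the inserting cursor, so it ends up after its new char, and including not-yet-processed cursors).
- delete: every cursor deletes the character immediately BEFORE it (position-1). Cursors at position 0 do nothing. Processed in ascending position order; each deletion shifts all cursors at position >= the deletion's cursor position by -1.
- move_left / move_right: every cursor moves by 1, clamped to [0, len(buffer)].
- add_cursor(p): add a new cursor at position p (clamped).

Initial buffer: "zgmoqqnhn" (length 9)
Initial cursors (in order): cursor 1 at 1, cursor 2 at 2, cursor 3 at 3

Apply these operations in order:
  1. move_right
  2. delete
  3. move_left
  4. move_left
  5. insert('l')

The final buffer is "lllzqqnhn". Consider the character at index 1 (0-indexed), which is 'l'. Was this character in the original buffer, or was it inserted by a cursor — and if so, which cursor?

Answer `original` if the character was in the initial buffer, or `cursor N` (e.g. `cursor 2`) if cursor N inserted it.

Answer: cursor 2

Derivation:
After op 1 (move_right): buffer="zgmoqqnhn" (len 9), cursors c1@2 c2@3 c3@4, authorship .........
After op 2 (delete): buffer="zqqnhn" (len 6), cursors c1@1 c2@1 c3@1, authorship ......
After op 3 (move_left): buffer="zqqnhn" (len 6), cursors c1@0 c2@0 c3@0, authorship ......
After op 4 (move_left): buffer="zqqnhn" (len 6), cursors c1@0 c2@0 c3@0, authorship ......
After op 5 (insert('l')): buffer="lllzqqnhn" (len 9), cursors c1@3 c2@3 c3@3, authorship 123......
Authorship (.=original, N=cursor N): 1 2 3 . . . . . .
Index 1: author = 2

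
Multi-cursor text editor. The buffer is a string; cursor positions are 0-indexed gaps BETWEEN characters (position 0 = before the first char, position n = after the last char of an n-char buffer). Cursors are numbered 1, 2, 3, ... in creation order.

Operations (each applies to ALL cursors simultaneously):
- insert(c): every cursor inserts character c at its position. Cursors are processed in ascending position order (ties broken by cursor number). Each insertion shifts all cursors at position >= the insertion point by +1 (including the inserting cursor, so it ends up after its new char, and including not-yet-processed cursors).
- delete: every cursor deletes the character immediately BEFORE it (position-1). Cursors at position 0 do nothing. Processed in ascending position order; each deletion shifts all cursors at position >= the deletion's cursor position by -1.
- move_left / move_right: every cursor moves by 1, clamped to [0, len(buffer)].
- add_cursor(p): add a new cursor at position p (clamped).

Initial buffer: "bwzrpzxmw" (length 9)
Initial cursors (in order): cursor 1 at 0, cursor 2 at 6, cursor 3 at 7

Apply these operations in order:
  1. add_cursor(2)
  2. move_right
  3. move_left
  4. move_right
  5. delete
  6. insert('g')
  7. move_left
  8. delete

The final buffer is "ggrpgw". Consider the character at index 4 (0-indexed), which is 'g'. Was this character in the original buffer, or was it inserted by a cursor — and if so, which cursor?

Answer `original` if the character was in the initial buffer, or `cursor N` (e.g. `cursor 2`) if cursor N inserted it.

Answer: cursor 3

Derivation:
After op 1 (add_cursor(2)): buffer="bwzrpzxmw" (len 9), cursors c1@0 c4@2 c2@6 c3@7, authorship .........
After op 2 (move_right): buffer="bwzrpzxmw" (len 9), cursors c1@1 c4@3 c2@7 c3@8, authorship .........
After op 3 (move_left): buffer="bwzrpzxmw" (len 9), cursors c1@0 c4@2 c2@6 c3@7, authorship .........
After op 4 (move_right): buffer="bwzrpzxmw" (len 9), cursors c1@1 c4@3 c2@7 c3@8, authorship .........
After op 5 (delete): buffer="wrpzw" (len 5), cursors c1@0 c4@1 c2@4 c3@4, authorship .....
After op 6 (insert('g')): buffer="gwgrpzggw" (len 9), cursors c1@1 c4@3 c2@8 c3@8, authorship 1.4...23.
After op 7 (move_left): buffer="gwgrpzggw" (len 9), cursors c1@0 c4@2 c2@7 c3@7, authorship 1.4...23.
After op 8 (delete): buffer="ggrpgw" (len 6), cursors c1@0 c4@1 c2@4 c3@4, authorship 14..3.
Authorship (.=original, N=cursor N): 1 4 . . 3 .
Index 4: author = 3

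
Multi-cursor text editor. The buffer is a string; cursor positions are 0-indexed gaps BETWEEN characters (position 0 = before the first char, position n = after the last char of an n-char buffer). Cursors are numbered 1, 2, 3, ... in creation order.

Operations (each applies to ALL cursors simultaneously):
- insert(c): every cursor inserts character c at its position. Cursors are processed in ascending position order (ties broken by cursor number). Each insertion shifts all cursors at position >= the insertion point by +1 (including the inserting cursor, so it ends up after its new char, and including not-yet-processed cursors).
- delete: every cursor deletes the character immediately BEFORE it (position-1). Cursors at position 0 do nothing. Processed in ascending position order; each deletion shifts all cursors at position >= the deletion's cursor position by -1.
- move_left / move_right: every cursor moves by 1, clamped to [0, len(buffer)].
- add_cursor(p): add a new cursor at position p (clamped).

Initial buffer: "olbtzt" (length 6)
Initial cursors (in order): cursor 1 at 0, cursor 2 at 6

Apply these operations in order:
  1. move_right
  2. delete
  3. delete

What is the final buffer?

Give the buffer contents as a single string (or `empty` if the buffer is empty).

After op 1 (move_right): buffer="olbtzt" (len 6), cursors c1@1 c2@6, authorship ......
After op 2 (delete): buffer="lbtz" (len 4), cursors c1@0 c2@4, authorship ....
After op 3 (delete): buffer="lbt" (len 3), cursors c1@0 c2@3, authorship ...

Answer: lbt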